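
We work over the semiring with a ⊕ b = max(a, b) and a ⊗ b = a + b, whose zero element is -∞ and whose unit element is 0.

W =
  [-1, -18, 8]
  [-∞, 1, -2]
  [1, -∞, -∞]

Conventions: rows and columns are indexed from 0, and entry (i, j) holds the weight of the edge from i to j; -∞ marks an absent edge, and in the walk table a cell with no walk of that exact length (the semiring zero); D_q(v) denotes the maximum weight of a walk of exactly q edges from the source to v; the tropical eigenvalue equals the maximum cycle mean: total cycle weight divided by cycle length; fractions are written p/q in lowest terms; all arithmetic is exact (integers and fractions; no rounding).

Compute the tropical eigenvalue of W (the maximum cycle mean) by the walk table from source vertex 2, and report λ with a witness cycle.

q=0: [-∞, -∞, 0]
q=1: [1, -∞, -∞]
q=2: [0, -17, 9]
q=3: [10, -16, 8]
Optimal cycle mean attained by: cycle 0->2->0, total 8 + 1, length 2.
Answer: λ = 9/2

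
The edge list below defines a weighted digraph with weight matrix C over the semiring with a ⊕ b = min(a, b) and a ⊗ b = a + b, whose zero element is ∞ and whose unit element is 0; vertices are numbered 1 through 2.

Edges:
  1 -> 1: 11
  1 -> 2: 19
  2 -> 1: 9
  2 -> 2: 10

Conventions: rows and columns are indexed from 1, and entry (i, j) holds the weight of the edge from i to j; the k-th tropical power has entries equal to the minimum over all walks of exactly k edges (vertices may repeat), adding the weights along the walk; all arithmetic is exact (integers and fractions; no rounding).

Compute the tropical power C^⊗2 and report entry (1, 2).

C^⊗2:
  [22, 29]
  [19, 20]
Key observation: the optimum is the walk 1->2->2, with weight 19 + 10 = 29.
Optimal value attained by: walk 1->2->2.
Answer: (C^⊗2)[1][2] = 29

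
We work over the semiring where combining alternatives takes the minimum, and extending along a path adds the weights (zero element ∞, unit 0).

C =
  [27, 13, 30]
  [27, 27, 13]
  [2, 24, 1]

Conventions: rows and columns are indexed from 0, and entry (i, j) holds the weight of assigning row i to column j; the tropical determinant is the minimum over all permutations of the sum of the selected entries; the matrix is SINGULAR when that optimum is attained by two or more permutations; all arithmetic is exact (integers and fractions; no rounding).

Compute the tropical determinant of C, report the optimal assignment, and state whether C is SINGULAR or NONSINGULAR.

σ = (0, 1, 2): 27 + 27 + 1 = 55
σ = (0, 2, 1): 27 + 13 + 24 = 64
σ = (1, 0, 2): 13 + 27 + 1 = 41
σ = (1, 2, 0): 13 + 13 + 2 = 28
σ = (2, 0, 1): 30 + 27 + 24 = 81
σ = (2, 1, 0): 30 + 27 + 2 = 59
Optimal value attained by: σ = (1, 2, 0).
Answer: det⊕(C) = 28; verdict: NONSINGULAR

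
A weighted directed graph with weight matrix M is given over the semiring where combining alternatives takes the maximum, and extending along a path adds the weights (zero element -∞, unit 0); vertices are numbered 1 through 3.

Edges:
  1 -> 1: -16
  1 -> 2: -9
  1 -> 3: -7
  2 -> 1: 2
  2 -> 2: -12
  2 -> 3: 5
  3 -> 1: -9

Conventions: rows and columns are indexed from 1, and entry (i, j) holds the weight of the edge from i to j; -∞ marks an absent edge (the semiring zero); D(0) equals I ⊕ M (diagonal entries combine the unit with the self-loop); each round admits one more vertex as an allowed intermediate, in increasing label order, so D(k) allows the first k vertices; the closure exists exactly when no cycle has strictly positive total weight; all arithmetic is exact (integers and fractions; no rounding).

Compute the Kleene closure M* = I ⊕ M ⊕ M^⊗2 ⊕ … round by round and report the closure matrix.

D(0):
  [0, -9, -7]
  [2, 0, 5]
  [-9, -∞, 0]
D(1):
  [0, -9, -7]
  [2, 0, 5]
  [-9, -18, 0]
D(2):
  [0, -9, -4]
  [2, 0, 5]
  [-9, -18, 0]
D(3):
  [0, -9, -4]
  [2, 0, 5]
  [-9, -18, 0]
Answer: M* = [[0, -9, -4], [2, 0, 5], [-9, -18, 0]]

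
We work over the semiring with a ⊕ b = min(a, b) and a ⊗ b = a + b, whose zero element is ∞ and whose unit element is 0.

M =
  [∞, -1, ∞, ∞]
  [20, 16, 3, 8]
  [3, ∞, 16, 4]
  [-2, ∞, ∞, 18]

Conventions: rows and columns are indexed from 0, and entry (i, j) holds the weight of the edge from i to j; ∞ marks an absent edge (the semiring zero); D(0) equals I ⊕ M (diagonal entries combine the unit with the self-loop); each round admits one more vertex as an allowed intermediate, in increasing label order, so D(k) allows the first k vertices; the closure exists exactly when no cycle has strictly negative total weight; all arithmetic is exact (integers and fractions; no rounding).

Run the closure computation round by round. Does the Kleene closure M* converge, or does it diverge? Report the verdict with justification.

D(0):
  [0, -1, ∞, ∞]
  [20, 0, 3, 8]
  [3, ∞, 0, 4]
  [-2, ∞, ∞, 0]
D(1):
  [0, -1, ∞, ∞]
  [20, 0, 3, 8]
  [3, 2, 0, 4]
  [-2, -3, ∞, 0]
D(2):
  [0, -1, 2, 7]
  [20, 0, 3, 8]
  [3, 2, 0, 4]
  [-2, -3, 0, 0]
D(3):
  [0, -1, 2, 6]
  [6, 0, 3, 7]
  [3, 2, 0, 4]
  [-2, -3, 0, 0]
D(4):
  [0, -1, 2, 6]
  [5, 0, 3, 7]
  [2, 1, 0, 4]
  [-2, -3, 0, 0]
Key observation: every diagonal entry stays at the unit through all rounds, so no improving cycle exists.
Answer: CONVERGES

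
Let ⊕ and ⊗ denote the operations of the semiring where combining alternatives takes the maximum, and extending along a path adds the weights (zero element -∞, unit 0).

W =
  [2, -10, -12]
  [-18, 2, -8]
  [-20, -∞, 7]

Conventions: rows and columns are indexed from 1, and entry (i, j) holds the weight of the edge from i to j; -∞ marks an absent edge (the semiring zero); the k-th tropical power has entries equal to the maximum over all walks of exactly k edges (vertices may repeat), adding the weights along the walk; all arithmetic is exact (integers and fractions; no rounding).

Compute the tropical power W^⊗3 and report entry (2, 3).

W^⊗2:
  [4, -8, -5]
  [-16, 4, -1]
  [-13, -30, 14]
W^⊗3:
  [6, -6, 2]
  [-14, 6, 6]
  [-6, -23, 21]
Key observation: the optimum is the walk 2->3->3->3, with weight (-8) + 7 + 7 = 6.
Optimal value attained by: walk 2->3->3->3.
Answer: (W^⊗3)[2][3] = 6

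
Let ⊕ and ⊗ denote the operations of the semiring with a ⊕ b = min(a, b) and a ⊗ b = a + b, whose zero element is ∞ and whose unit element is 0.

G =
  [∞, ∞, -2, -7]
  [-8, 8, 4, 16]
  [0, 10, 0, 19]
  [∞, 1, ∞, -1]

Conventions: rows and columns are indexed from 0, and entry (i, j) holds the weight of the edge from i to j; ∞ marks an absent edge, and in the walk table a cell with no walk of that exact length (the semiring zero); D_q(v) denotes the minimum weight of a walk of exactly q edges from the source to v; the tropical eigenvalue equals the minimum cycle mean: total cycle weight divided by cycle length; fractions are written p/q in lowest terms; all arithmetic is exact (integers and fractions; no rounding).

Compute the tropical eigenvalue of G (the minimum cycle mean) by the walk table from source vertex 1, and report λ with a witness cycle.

q=0: [∞, 0, ∞, ∞]
q=1: [-8, 8, 4, 16]
q=2: [0, 14, -10, -15]
q=3: [-10, -14, -10, -16]
q=4: [-22, -15, -12, -17]
Optimal cycle mean attained by: cycle 0->3->1->0, total (-7) + 1 + (-8), length 3.
Answer: λ = -14/3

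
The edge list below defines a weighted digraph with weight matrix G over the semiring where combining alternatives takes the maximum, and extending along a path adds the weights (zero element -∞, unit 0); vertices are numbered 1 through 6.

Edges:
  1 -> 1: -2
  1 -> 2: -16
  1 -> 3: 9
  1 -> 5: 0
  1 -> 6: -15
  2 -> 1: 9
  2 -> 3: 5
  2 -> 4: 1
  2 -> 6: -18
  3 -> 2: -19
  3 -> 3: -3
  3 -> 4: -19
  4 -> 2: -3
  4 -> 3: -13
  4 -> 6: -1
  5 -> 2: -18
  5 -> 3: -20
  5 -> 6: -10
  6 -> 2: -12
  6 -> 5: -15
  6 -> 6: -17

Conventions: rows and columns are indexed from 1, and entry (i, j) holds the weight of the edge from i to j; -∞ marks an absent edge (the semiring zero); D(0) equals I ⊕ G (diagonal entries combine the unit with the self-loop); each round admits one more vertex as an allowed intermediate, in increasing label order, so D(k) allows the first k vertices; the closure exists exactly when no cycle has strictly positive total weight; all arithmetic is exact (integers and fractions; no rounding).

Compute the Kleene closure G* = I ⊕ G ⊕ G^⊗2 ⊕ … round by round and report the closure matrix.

D(0):
  [0, -16, 9, -∞, 0, -15]
  [9, 0, 5, 1, -∞, -18]
  [-∞, -19, 0, -19, -∞, -∞]
  [-∞, -3, -13, 0, -∞, -1]
  [-∞, -18, -20, -∞, 0, -10]
  [-∞, -12, -∞, -∞, -15, 0]
D(1):
  [0, -16, 9, -∞, 0, -15]
  [9, 0, 18, 1, 9, -6]
  [-∞, -19, 0, -19, -∞, -∞]
  [-∞, -3, -13, 0, -∞, -1]
  [-∞, -18, -20, -∞, 0, -10]
  [-∞, -12, -∞, -∞, -15, 0]
D(2):
  [0, -16, 9, -15, 0, -15]
  [9, 0, 18, 1, 9, -6]
  [-10, -19, 0, -18, -10, -25]
  [6, -3, 15, 0, 6, -1]
  [-9, -18, 0, -17, 0, -10]
  [-3, -12, 6, -11, -3, 0]
D(3):
  [0, -10, 9, -9, 0, -15]
  [9, 0, 18, 1, 9, -6]
  [-10, -19, 0, -18, -10, -25]
  [6, -3, 15, 0, 6, -1]
  [-9, -18, 0, -17, 0, -10]
  [-3, -12, 6, -11, -3, 0]
D(4):
  [0, -10, 9, -9, 0, -10]
  [9, 0, 18, 1, 9, 0]
  [-10, -19, 0, -18, -10, -19]
  [6, -3, 15, 0, 6, -1]
  [-9, -18, 0, -17, 0, -10]
  [-3, -12, 6, -11, -3, 0]
D(5):
  [0, -10, 9, -9, 0, -10]
  [9, 0, 18, 1, 9, 0]
  [-10, -19, 0, -18, -10, -19]
  [6, -3, 15, 0, 6, -1]
  [-9, -18, 0, -17, 0, -10]
  [-3, -12, 6, -11, -3, 0]
D(6):
  [0, -10, 9, -9, 0, -10]
  [9, 0, 18, 1, 9, 0]
  [-10, -19, 0, -18, -10, -19]
  [6, -3, 15, 0, 6, -1]
  [-9, -18, 0, -17, 0, -10]
  [-3, -12, 6, -11, -3, 0]
Answer: G* = [[0, -10, 9, -9, 0, -10], [9, 0, 18, 1, 9, 0], [-10, -19, 0, -18, -10, -19], [6, -3, 15, 0, 6, -1], [-9, -18, 0, -17, 0, -10], [-3, -12, 6, -11, -3, 0]]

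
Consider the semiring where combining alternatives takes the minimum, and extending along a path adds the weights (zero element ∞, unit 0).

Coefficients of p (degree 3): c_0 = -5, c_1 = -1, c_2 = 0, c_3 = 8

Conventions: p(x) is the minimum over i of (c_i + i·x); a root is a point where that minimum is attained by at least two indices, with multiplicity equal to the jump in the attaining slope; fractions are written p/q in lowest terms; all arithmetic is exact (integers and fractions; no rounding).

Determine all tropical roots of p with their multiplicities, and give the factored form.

hull edge (i=0, c=-5) to (i=2, c=0): slope 5/2, span 2
hull edge (i=2, c=0) to (i=3, c=8): slope 8, span 1
Factored form: p(x) = 8 ⊗ (x ⊕ (-8)) ⊗ (x ⊕ (-5/2)) ⊗ (x ⊕ (-5/2))
Answer: roots = -8 (mult 1), -5/2 (mult 2)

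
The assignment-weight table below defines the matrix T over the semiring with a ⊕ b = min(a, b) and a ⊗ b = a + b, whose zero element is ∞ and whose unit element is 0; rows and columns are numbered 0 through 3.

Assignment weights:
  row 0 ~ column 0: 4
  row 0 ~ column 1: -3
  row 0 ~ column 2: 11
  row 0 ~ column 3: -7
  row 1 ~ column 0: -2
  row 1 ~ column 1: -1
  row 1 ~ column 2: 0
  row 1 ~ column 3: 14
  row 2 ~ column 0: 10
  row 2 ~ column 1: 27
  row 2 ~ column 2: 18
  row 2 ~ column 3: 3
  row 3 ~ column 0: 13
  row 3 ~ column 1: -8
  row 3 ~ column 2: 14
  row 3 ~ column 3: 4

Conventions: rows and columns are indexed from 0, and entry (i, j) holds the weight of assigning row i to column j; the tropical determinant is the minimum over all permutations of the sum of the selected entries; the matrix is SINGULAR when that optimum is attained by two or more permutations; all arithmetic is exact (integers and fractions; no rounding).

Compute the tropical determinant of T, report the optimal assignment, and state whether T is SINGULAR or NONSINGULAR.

σ = (0, 1, 2, 3): 4 + (-1) + 18 + 4 = 25
σ = (0, 1, 3, 2): 4 + (-1) + 3 + 14 = 20
σ = (0, 2, 1, 3): 4 + 0 + 27 + 4 = 35
σ = (0, 2, 3, 1): 4 + 0 + 3 + (-8) = -1
σ = (0, 3, 1, 2): 4 + 14 + 27 + 14 = 59
σ = (0, 3, 2, 1): 4 + 14 + 18 + (-8) = 28
σ = (1, 0, 2, 3): (-3) + (-2) + 18 + 4 = 17
σ = (1, 0, 3, 2): (-3) + (-2) + 3 + 14 = 12
σ = (1, 2, 0, 3): (-3) + 0 + 10 + 4 = 11
σ = (1, 2, 3, 0): (-3) + 0 + 3 + 13 = 13
σ = (1, 3, 0, 2): (-3) + 14 + 10 + 14 = 35
σ = (1, 3, 2, 0): (-3) + 14 + 18 + 13 = 42
σ = (2, 0, 1, 3): 11 + (-2) + 27 + 4 = 40
σ = (2, 0, 3, 1): 11 + (-2) + 3 + (-8) = 4
σ = (2, 1, 0, 3): 11 + (-1) + 10 + 4 = 24
σ = (2, 1, 3, 0): 11 + (-1) + 3 + 13 = 26
σ = (2, 3, 0, 1): 11 + 14 + 10 + (-8) = 27
σ = (2, 3, 1, 0): 11 + 14 + 27 + 13 = 65
σ = (3, 0, 1, 2): (-7) + (-2) + 27 + 14 = 32
σ = (3, 0, 2, 1): (-7) + (-2) + 18 + (-8) = 1
σ = (3, 1, 0, 2): (-7) + (-1) + 10 + 14 = 16
σ = (3, 1, 2, 0): (-7) + (-1) + 18 + 13 = 23
σ = (3, 2, 0, 1): (-7) + 0 + 10 + (-8) = -5
σ = (3, 2, 1, 0): (-7) + 0 + 27 + 13 = 33
Optimal value attained by: σ = (3, 2, 0, 1).
Answer: det⊕(T) = -5; verdict: NONSINGULAR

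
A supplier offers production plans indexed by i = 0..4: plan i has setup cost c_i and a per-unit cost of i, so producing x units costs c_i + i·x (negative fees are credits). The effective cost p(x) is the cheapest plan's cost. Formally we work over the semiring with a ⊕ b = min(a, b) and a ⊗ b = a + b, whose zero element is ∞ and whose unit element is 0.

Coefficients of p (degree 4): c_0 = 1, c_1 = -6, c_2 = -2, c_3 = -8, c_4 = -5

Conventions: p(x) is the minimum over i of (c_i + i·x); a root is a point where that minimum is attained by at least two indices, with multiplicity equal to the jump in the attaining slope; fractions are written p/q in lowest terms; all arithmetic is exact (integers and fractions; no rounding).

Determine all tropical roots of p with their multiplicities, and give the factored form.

hull edge (i=0, c=1) to (i=1, c=-6): slope -7, span 1
hull edge (i=1, c=-6) to (i=3, c=-8): slope -1, span 2
hull edge (i=3, c=-8) to (i=4, c=-5): slope 3, span 1
Factored form: p(x) = -5 ⊗ (x ⊕ (-3)) ⊗ (x ⊕ 1) ⊗ (x ⊕ 1) ⊗ (x ⊕ 7)
Answer: roots = -3 (mult 1), 1 (mult 2), 7 (mult 1)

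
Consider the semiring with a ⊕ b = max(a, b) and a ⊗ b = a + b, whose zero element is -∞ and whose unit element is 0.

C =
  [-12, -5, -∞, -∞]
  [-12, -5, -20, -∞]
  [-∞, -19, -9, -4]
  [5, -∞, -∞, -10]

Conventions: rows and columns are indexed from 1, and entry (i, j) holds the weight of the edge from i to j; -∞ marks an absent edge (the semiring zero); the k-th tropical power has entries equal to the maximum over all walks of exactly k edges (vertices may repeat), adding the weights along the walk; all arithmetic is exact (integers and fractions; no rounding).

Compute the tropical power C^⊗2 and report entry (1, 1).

C^⊗2:
  [-17, -10, -25, -∞]
  [-17, -10, -25, -24]
  [1, -24, -18, -13]
  [-5, 0, -∞, -20]
Key observation: the optimum is the walk 1->2->1, with weight (-5) + (-12) = -17.
Optimal value attained by: walk 1->2->1.
Answer: (C^⊗2)[1][1] = -17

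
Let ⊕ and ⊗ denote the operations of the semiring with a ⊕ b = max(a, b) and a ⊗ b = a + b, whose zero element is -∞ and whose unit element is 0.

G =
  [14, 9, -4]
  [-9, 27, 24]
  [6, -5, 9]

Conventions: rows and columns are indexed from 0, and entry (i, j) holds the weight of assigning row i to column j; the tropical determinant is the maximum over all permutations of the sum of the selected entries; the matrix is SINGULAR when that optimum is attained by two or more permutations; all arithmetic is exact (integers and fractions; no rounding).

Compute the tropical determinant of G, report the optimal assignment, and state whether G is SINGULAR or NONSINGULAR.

σ = (0, 1, 2): 14 + 27 + 9 = 50
σ = (0, 2, 1): 14 + 24 + (-5) = 33
σ = (1, 0, 2): 9 + (-9) + 9 = 9
σ = (1, 2, 0): 9 + 24 + 6 = 39
σ = (2, 0, 1): (-4) + (-9) + (-5) = -18
σ = (2, 1, 0): (-4) + 27 + 6 = 29
Optimal value attained by: σ = (0, 1, 2).
Answer: det⊕(G) = 50; verdict: NONSINGULAR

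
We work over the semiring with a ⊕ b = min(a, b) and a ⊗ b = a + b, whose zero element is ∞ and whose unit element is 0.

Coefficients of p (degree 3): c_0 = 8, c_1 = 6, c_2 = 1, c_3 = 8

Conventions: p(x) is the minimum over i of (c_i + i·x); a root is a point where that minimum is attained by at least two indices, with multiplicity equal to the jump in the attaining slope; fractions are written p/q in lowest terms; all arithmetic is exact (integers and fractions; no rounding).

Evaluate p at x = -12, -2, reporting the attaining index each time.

p(-12) = min(8+0·(-12)=8, 6+1·(-12)=-6, 1+2·(-12)=-23, 8+3·(-12)=-28) = -28 (attained by i=3)
p(-2) = min(8+0·(-2)=8, 6+1·(-2)=4, 1+2·(-2)=-3, 8+3·(-2)=2) = -3 (attained by i=2)
Answer: p(-12) = -28; p(-2) = -3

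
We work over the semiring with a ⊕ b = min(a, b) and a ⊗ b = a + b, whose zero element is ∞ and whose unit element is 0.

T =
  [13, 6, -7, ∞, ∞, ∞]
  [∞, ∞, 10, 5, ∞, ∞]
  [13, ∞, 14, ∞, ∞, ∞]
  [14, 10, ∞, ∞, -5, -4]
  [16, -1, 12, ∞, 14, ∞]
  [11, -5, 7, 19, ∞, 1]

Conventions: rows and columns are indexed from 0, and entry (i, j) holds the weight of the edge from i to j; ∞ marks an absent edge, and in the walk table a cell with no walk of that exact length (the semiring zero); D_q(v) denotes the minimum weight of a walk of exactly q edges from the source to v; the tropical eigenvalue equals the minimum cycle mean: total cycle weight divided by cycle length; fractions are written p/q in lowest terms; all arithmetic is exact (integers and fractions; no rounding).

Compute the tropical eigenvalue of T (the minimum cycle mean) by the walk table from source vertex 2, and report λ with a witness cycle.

q=0: [∞, ∞, 0, ∞, ∞, ∞]
q=1: [13, ∞, 14, ∞, ∞, ∞]
q=2: [26, 19, 6, ∞, ∞, ∞]
q=3: [19, 32, 19, 24, ∞, ∞]
q=4: [32, 25, 12, 37, 19, 20]
q=5: [25, 15, 25, 30, 32, 21]
q=6: [32, 16, 18, 20, 25, 22]
Optimal cycle mean attained by: cycle 1->3->5->1, total 5 + (-4) + (-5), length 3.
Answer: λ = -4/3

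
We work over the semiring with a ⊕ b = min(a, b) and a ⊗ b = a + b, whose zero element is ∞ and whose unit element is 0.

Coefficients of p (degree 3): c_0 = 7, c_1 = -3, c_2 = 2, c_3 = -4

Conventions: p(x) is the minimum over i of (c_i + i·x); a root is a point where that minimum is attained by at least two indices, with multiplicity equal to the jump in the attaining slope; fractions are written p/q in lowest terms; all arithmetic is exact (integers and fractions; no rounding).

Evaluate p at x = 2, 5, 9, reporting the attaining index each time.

p(2) = min(7+0·2=7, -3+1·2=-1, 2+2·2=6, -4+3·2=2) = -1 (attained by i=1)
p(5) = min(7+0·5=7, -3+1·5=2, 2+2·5=12, -4+3·5=11) = 2 (attained by i=1)
p(9) = min(7+0·9=7, -3+1·9=6, 2+2·9=20, -4+3·9=23) = 6 (attained by i=1)
Answer: p(2) = -1; p(5) = 2; p(9) = 6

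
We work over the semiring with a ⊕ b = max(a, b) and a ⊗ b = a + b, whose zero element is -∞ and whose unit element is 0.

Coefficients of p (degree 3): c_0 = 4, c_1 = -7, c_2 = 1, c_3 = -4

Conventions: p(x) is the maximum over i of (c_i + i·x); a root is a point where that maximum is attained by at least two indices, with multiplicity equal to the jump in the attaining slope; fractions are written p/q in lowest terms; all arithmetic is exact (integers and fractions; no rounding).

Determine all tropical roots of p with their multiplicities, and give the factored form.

hull edge (i=0, c=4) to (i=2, c=1): slope -3/2, span 2
hull edge (i=2, c=1) to (i=3, c=-4): slope -5, span 1
Factored form: p(x) = -4 ⊗ (x ⊕ 3/2) ⊗ (x ⊕ 3/2) ⊗ (x ⊕ 5)
Answer: roots = 3/2 (mult 2), 5 (mult 1)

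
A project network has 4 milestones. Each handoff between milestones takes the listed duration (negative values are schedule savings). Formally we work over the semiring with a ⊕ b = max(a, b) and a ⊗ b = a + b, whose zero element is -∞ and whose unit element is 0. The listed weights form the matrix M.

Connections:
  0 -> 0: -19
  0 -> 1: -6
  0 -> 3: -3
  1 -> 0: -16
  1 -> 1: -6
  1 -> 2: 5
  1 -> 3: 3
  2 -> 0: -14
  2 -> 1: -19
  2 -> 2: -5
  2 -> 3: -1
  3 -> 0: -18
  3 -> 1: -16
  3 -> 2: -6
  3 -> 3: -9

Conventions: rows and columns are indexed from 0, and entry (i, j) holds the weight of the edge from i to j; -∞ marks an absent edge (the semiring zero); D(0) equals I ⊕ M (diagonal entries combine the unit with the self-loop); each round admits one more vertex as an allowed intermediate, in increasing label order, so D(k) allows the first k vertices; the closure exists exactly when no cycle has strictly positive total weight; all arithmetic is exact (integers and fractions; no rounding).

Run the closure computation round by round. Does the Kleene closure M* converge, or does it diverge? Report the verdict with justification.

D(0):
  [0, -6, -∞, -3]
  [-16, 0, 5, 3]
  [-14, -19, 0, -1]
  [-18, -16, -6, 0]
D(1):
  [0, -6, -∞, -3]
  [-16, 0, 5, 3]
  [-14, -19, 0, -1]
  [-18, -16, -6, 0]
D(2):
  [0, -6, -1, -3]
  [-16, 0, 5, 3]
  [-14, -19, 0, -1]
  [-18, -16, -6, 0]
D(3):
  [0, -6, -1, -2]
  [-9, 0, 5, 4]
  [-14, -19, 0, -1]
  [-18, -16, -6, 0]
D(4):
  [0, -6, -1, -2]
  [-9, 0, 5, 4]
  [-14, -17, 0, -1]
  [-18, -16, -6, 0]
Key observation: every diagonal entry stays at the unit through all rounds, so no improving cycle exists.
Answer: CONVERGES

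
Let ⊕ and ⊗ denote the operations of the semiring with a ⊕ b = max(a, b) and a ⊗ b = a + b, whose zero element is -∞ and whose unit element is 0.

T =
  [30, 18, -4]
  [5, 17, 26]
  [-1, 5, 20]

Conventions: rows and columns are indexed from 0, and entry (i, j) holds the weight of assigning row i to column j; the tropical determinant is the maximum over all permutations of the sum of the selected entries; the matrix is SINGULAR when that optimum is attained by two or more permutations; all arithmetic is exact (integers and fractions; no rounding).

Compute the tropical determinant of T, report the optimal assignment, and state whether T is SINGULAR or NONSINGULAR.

σ = (0, 1, 2): 30 + 17 + 20 = 67
σ = (0, 2, 1): 30 + 26 + 5 = 61
σ = (1, 0, 2): 18 + 5 + 20 = 43
σ = (1, 2, 0): 18 + 26 + (-1) = 43
σ = (2, 0, 1): (-4) + 5 + 5 = 6
σ = (2, 1, 0): (-4) + 17 + (-1) = 12
Optimal value attained by: σ = (0, 1, 2).
Answer: det⊕(T) = 67; verdict: NONSINGULAR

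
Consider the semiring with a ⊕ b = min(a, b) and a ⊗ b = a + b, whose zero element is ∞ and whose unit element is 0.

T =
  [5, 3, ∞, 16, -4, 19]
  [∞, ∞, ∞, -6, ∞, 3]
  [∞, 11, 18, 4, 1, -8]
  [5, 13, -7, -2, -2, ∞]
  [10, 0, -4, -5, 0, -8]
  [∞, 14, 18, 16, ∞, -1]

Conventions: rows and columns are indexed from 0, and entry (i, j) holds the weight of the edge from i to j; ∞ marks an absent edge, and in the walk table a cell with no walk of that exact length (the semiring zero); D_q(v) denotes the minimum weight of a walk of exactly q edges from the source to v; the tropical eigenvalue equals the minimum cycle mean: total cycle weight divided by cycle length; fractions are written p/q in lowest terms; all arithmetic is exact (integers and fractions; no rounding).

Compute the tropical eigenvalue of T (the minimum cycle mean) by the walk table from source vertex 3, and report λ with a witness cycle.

q=0: [∞, ∞, ∞, 0, ∞, ∞]
q=1: [5, 13, -7, -2, -2, ∞]
q=2: [3, -2, -9, -7, -6, -15]
q=3: [-2, -6, -14, -11, -9, -17]
q=4: [-6, -9, -18, -14, -13, -22]
q=5: [-9, -13, -21, -18, -17, -26]
q=6: [-13, -17, -25, -22, -20, -29]
Optimal cycle mean attained by: cycle 2->4->3->2, total 1 + (-5) + (-7), length 3.
Answer: λ = -11/3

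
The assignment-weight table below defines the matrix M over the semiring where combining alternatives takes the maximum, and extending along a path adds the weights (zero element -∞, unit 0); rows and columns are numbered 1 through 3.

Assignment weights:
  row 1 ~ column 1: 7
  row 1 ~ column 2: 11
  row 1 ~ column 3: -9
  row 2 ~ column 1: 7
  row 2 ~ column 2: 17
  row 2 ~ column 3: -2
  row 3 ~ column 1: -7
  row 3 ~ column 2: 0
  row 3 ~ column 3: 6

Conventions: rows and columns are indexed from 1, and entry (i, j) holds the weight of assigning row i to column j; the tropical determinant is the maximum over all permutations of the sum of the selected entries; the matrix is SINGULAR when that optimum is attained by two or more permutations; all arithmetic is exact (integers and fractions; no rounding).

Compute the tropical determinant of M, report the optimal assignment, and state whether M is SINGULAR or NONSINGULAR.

σ = (1, 2, 3): 7 + 17 + 6 = 30
σ = (1, 3, 2): 7 + (-2) + 0 = 5
σ = (2, 1, 3): 11 + 7 + 6 = 24
σ = (2, 3, 1): 11 + (-2) + (-7) = 2
σ = (3, 1, 2): (-9) + 7 + 0 = -2
σ = (3, 2, 1): (-9) + 17 + (-7) = 1
Optimal value attained by: σ = (1, 2, 3).
Answer: det⊕(M) = 30; verdict: NONSINGULAR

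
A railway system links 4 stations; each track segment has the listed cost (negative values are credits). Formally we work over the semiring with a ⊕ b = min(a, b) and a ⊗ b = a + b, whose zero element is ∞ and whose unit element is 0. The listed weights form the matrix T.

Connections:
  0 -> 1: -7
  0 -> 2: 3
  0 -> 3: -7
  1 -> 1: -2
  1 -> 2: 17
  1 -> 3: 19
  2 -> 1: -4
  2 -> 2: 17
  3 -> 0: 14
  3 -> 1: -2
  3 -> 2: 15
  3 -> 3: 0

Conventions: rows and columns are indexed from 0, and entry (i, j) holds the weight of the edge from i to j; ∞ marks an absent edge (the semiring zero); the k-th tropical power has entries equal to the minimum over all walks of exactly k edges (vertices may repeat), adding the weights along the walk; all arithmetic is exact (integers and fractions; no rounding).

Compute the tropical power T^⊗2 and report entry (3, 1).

T^⊗2:
  [7, -9, 8, -7]
  [33, -4, 15, 17]
  [∞, -6, 13, 15]
  [14, -4, 15, 0]
Key observation: the optimum is the walk 3->1->1, with weight (-2) + (-2) = -4.
Optimal value attained by: walk 3->1->1.
Answer: (T^⊗2)[3][1] = -4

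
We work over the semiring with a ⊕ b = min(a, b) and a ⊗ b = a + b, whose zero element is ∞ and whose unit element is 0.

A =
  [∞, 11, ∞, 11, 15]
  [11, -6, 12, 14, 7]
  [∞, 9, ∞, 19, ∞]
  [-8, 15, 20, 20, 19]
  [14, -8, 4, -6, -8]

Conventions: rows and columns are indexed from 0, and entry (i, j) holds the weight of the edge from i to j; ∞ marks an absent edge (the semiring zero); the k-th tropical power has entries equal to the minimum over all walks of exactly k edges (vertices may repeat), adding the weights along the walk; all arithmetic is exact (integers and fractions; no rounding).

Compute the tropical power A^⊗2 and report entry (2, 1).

A^⊗2:
  [3, 5, 19, 9, 7]
  [5, -12, 6, 1, -1]
  [11, 3, 21, 23, 16]
  [12, 3, 23, 3, 7]
  [-14, -16, -4, -14, -16]
Key observation: the optimum is the walk 2->1->1, with weight 9 + (-6) = 3.
Optimal value attained by: walk 2->1->1.
Answer: (A^⊗2)[2][1] = 3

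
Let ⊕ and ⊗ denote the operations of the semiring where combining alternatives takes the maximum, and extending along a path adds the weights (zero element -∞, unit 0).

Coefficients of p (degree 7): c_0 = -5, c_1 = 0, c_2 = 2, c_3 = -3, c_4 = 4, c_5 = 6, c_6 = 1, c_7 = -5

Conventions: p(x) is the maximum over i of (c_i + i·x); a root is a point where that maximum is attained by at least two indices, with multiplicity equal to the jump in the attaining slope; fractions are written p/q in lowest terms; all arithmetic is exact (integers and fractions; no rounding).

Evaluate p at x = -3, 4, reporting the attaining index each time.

p(-3) = max(-5+0·(-3)=-5, 0+1·(-3)=-3, 2+2·(-3)=-4, -3+3·(-3)=-12, 4+4·(-3)=-8, 6+5·(-3)=-9, 1+6·(-3)=-17, -5+7·(-3)=-26) = -3 (attained by i=1)
p(4) = max(-5+0·4=-5, 0+1·4=4, 2+2·4=10, -3+3·4=9, 4+4·4=20, 6+5·4=26, 1+6·4=25, -5+7·4=23) = 26 (attained by i=5)
Answer: p(-3) = -3; p(4) = 26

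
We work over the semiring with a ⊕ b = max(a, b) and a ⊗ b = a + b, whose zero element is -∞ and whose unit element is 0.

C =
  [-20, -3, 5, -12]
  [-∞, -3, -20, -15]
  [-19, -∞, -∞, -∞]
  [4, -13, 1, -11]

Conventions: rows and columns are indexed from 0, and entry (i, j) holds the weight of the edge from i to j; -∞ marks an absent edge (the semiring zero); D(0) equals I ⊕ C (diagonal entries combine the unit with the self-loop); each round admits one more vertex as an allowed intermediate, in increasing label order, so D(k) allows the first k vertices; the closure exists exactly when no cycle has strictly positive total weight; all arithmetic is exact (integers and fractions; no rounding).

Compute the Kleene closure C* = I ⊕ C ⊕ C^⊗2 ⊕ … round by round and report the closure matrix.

D(0):
  [0, -3, 5, -12]
  [-∞, 0, -20, -15]
  [-19, -∞, 0, -∞]
  [4, -13, 1, 0]
D(1):
  [0, -3, 5, -12]
  [-∞, 0, -20, -15]
  [-19, -22, 0, -31]
  [4, 1, 9, 0]
D(2):
  [0, -3, 5, -12]
  [-∞, 0, -20, -15]
  [-19, -22, 0, -31]
  [4, 1, 9, 0]
D(3):
  [0, -3, 5, -12]
  [-39, 0, -20, -15]
  [-19, -22, 0, -31]
  [4, 1, 9, 0]
D(4):
  [0, -3, 5, -12]
  [-11, 0, -6, -15]
  [-19, -22, 0, -31]
  [4, 1, 9, 0]
Answer: C* = [[0, -3, 5, -12], [-11, 0, -6, -15], [-19, -22, 0, -31], [4, 1, 9, 0]]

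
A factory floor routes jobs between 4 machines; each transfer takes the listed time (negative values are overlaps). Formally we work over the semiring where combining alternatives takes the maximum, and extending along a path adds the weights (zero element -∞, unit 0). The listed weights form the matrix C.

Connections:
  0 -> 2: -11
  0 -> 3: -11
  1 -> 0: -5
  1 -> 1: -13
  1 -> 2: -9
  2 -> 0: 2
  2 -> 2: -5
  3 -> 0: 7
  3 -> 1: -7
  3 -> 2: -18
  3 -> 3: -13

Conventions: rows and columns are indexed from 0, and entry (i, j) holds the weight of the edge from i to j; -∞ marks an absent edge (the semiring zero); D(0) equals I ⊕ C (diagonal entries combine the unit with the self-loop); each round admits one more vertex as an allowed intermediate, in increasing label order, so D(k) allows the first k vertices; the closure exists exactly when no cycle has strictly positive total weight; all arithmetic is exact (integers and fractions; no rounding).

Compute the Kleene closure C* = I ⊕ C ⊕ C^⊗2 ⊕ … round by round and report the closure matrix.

D(0):
  [0, -∞, -11, -11]
  [-5, 0, -9, -∞]
  [2, -∞, 0, -∞]
  [7, -7, -18, 0]
D(1):
  [0, -∞, -11, -11]
  [-5, 0, -9, -16]
  [2, -∞, 0, -9]
  [7, -7, -4, 0]
D(2):
  [0, -∞, -11, -11]
  [-5, 0, -9, -16]
  [2, -∞, 0, -9]
  [7, -7, -4, 0]
D(3):
  [0, -∞, -11, -11]
  [-5, 0, -9, -16]
  [2, -∞, 0, -9]
  [7, -7, -4, 0]
D(4):
  [0, -18, -11, -11]
  [-5, 0, -9, -16]
  [2, -16, 0, -9]
  [7, -7, -4, 0]
Answer: C* = [[0, -18, -11, -11], [-5, 0, -9, -16], [2, -16, 0, -9], [7, -7, -4, 0]]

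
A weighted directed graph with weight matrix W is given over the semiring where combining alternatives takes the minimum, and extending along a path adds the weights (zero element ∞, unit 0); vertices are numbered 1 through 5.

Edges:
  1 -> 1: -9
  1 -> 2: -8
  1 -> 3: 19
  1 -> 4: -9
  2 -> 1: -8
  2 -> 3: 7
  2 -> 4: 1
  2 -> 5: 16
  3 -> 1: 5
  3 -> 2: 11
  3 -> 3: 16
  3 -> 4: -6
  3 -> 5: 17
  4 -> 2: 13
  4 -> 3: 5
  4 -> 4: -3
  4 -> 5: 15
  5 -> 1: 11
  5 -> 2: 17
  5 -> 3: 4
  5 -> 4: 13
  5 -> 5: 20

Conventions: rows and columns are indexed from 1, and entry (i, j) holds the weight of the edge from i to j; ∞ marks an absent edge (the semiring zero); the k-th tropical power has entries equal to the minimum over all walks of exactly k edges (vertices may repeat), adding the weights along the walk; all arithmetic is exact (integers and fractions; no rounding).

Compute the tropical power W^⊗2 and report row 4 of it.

W^⊗2:
  [-18, -17, -4, -18, 6]
  [-17, -16, 6, -17, 16]
  [-4, -3, -1, -9, 9]
  [5, 10, 2, -6, 12]
  [2, 3, 18, -2, 21]
Answer: row 4 of W^⊗2 = [5, 10, 2, -6, 12]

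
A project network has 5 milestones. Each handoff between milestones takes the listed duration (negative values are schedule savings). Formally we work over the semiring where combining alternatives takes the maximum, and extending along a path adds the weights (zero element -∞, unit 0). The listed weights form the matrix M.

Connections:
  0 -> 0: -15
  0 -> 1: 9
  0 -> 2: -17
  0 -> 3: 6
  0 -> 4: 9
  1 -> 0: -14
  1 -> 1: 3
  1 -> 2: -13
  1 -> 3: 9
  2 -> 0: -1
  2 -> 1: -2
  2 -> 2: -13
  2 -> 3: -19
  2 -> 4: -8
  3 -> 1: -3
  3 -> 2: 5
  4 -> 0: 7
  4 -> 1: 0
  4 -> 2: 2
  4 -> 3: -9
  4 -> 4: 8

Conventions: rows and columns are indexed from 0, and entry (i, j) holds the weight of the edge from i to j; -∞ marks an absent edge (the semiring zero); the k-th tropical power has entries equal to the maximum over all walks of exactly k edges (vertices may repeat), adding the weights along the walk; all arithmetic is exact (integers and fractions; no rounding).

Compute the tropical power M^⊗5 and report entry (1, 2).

M^⊗2:
  [16, 12, 11, 18, 17]
  [-11, 6, 14, 12, -5]
  [-1, 8, -6, 7, 8]
  [4, 3, -8, 6, -3]
  [15, 16, 10, 13, 16]
M^⊗3:
  [24, 25, 23, 22, 25]
  [13, 12, 17, 15, 6]
  [15, 11, 12, 17, 16]
  [4, 13, 11, 12, 13]
  [23, 24, 18, 25, 24]
M^⊗4:
  [32, 33, 27, 34, 33]
  [16, 22, 20, 21, 22]
  [23, 24, 22, 21, 24]
  [20, 16, 17, 22, 21]
  [31, 32, 30, 33, 32]
M^⊗5:
  [40, 41, 39, 42, 41]
  [29, 25, 26, 31, 30]
  [31, 32, 26, 33, 32]
  [28, 29, 27, 26, 29]
  [39, 40, 38, 41, 40]
Key observation: the optimum is the walk 1->3->2->1->3->2, with weight 9 + 5 + (-2) + 9 + 5 = 26.
Optimal value attained by: walk 1->3->2->1->3->2.
Answer: (M^⊗5)[1][2] = 26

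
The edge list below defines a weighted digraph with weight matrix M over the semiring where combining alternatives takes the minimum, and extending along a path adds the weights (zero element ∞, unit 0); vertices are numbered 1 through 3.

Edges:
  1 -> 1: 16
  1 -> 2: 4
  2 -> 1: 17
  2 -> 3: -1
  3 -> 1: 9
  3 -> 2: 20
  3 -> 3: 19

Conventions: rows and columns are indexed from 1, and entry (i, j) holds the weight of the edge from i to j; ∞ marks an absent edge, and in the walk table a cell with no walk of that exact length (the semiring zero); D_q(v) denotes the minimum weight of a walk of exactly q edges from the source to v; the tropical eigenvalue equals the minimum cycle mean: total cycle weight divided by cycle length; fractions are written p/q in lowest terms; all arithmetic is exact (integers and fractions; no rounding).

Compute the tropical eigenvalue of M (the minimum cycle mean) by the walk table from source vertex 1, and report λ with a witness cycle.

q=0: [0, ∞, ∞]
q=1: [16, 4, ∞]
q=2: [21, 20, 3]
q=3: [12, 23, 19]
Optimal cycle mean attained by: cycle 1->2->3->1, total 4 + (-1) + 9, length 3.
Answer: λ = 4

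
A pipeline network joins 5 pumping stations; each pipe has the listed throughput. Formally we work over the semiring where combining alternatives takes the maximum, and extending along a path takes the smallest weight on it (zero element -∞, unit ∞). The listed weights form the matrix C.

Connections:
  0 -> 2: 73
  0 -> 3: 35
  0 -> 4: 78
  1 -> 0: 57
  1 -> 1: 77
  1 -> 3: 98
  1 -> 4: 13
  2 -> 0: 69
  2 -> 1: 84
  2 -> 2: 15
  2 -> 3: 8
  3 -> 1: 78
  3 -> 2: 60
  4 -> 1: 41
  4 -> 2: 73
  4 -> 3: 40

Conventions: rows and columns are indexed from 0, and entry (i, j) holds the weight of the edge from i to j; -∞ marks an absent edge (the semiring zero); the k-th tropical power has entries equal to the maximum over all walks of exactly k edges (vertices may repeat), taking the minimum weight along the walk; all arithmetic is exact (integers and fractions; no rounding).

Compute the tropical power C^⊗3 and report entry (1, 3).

C^⊗2:
  [69, 73, 73, 40, -∞]
  [57, 78, 60, 77, 57]
  [57, 77, 69, 84, 69]
  [60, 77, 15, 78, 13]
  [69, 73, 40, 41, 13]
C^⊗3:
  [69, 73, 69, 73, 69]
  [60, 77, 60, 78, 57]
  [69, 78, 69, 77, 57]
  [57, 78, 60, 77, 60]
  [57, 73, 69, 73, 69]
Key observation: the optimum is the walk 1->3->1->3, with weight 98 min 78 min 98 = 78.
Optimal value attained by: walk 1->3->1->3.
Answer: (C^⊗3)[1][3] = 78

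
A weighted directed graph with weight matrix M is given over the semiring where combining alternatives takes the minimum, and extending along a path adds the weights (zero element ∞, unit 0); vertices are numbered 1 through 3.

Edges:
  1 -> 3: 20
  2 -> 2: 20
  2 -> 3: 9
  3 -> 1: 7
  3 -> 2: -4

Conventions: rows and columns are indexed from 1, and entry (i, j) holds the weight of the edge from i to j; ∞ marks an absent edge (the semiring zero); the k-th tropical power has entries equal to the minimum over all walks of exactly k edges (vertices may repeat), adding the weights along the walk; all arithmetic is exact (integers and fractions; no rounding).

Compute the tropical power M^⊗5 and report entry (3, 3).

M^⊗2:
  [27, 16, ∞]
  [16, 5, 29]
  [∞, 16, 5]
M^⊗3:
  [∞, 36, 25]
  [36, 25, 14]
  [12, 1, 25]
M^⊗4:
  [32, 21, 45]
  [21, 10, 34]
  [32, 21, 10]
M^⊗5:
  [52, 41, 30]
  [41, 30, 19]
  [17, 6, 30]
Key observation: the optimum is the walk 3->2->2->3->2->3, with weight (-4) + 20 + 9 + (-4) + 9 = 30.
Optimal value attained by: walk 3->2->2->3->2->3.
Answer: (M^⊗5)[3][3] = 30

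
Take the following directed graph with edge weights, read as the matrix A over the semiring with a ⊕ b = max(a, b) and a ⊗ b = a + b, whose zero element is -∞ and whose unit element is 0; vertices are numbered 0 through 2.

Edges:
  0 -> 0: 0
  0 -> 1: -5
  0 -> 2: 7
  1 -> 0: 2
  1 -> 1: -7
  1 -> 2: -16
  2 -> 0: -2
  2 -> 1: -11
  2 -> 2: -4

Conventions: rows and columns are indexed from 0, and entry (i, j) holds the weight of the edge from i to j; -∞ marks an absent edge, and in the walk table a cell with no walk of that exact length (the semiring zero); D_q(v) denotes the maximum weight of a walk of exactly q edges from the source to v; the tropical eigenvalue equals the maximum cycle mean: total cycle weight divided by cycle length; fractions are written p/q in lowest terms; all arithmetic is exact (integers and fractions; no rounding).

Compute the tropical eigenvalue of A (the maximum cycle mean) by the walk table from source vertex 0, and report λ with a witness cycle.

q=0: [0, -∞, -∞]
q=1: [0, -5, 7]
q=2: [5, -4, 7]
q=3: [5, 0, 12]
Optimal cycle mean attained by: cycle 0->2->0, total 7 + (-2), length 2.
Answer: λ = 5/2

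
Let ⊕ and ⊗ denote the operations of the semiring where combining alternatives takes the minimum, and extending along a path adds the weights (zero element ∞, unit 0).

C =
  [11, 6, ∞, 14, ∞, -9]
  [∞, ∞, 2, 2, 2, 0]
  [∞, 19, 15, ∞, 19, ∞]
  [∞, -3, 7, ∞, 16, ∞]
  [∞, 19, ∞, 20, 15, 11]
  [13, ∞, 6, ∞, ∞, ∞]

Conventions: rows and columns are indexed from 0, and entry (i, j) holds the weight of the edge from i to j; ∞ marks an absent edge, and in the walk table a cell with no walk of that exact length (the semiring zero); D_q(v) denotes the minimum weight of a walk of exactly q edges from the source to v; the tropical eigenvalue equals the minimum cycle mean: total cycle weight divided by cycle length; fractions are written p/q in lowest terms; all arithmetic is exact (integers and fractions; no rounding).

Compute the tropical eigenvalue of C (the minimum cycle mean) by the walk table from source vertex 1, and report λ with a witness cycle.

q=0: [∞, 0, ∞, ∞, ∞, ∞]
q=1: [∞, ∞, 2, 2, 2, 0]
q=2: [13, -1, 6, 22, 17, 13]
q=3: [24, 19, 1, 1, 1, -1]
q=4: [12, -2, 5, 21, 16, 12]
q=5: [23, 18, 0, 0, 0, -2]
q=6: [11, -3, 4, 20, 15, 11]
Optimal cycle mean attained by: cycle 1->3->1, total 2 + (-3), length 2.
Answer: λ = -1/2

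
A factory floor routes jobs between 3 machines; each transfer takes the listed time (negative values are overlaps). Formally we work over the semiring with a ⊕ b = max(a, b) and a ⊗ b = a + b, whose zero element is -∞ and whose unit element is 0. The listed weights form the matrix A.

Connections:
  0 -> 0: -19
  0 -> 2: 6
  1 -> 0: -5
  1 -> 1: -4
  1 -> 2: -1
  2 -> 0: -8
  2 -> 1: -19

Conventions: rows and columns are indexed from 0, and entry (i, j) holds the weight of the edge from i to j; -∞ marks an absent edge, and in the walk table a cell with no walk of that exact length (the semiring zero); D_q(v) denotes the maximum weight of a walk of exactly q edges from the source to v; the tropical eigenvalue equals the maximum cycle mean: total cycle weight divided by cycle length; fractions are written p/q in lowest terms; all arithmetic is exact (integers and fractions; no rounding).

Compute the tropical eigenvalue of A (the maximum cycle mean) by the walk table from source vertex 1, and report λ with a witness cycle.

q=0: [-∞, 0, -∞]
q=1: [-5, -4, -1]
q=2: [-9, -8, 1]
q=3: [-7, -12, -3]
Optimal cycle mean attained by: cycle 0->2->0, total 6 + (-8), length 2.
Answer: λ = -1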